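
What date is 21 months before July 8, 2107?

Counting back 21 months from July 8, 2107.
month 7 − 21 = -14, which is month 10 of year 2105 → October 2105.
Day 8 is valid in October, giving October 8, 2105.

October 8, 2105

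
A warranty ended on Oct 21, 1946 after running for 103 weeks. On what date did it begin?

Counting back 103 weeks = 721 days from October 21, 1946.
Going back 21 days from October 21, 1946 reaches the end of the previous month; 721 − 21 = 700 left.
September 1946 has 30 days: 700 − 30 = 670 left.
August 1946 has 31 days: 670 − 31 = 639 left.
July 1946 has 31 days: 639 − 31 = 608 left.
June 1946 has 30 days: 608 − 30 = 578 left.
May 1946 has 31 days: 578 − 31 = 547 left.
April 1946 has 30 days: 547 − 30 = 517 left.
March 1946 has 31 days: 517 − 31 = 486 left.
February 1946 has 28 days (1946 is not a leap year): 486 − 28 = 458 left.
January 1946 has 31 days: 458 − 31 = 427 left.
December 1945 has 31 days: 427 − 31 = 396 left.
November 1945 has 30 days: 396 − 30 = 366 left.
October 1945 has 31 days: 366 − 31 = 335 left.
September 1945 has 30 days: 335 − 30 = 305 left.
August 1945 has 31 days: 305 − 31 = 274 left.
July 1945 has 31 days: 274 − 31 = 243 left.
June 1945 has 30 days: 243 − 30 = 213 left.
May 1945 has 31 days: 213 − 31 = 182 left.
April 1945 has 30 days: 182 − 30 = 152 left.
March 1945 has 31 days: 152 − 31 = 121 left.
February 1945 has 28 days (1945 is not a leap year): 121 − 28 = 93 left.
January 1945 has 31 days: 93 − 31 = 62 left.
December 1944 has 31 days: 62 − 31 = 31 left.
November 1944 has 30 days: 31 − 30 = 1 left.
October 1944 has 31 days; 31 − 1 = 30 → October 30, 1944.

October 30, 1944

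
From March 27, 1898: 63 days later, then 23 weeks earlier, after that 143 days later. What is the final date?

Counting forward 63 days from March 27, 1898:
March has 31 days, so 31 − 27 = 4 days remain after March 27, 1898; 63 − 4 = 59 left.
April 1898 has 30 days: 59 − 30 = 29 left.
29 days into May 1898 → May 29, 1898.
Counting back 23 weeks (= 161 days) from May 29, 1898:
Going back 29 days from May 29, 1898 reaches the end of the previous month; 161 − 29 = 132 left.
April 1898 has 30 days: 132 − 30 = 102 left.
March 1898 has 31 days: 102 − 31 = 71 left.
February 1898 has 28 days (1898 is not a leap year): 71 − 28 = 43 left.
January 1898 has 31 days: 43 − 31 = 12 left.
December 1897 has 31 days; 31 − 12 = 19 → December 19, 1897.
Counting forward 143 days from December 19, 1897:
December has 31 days, so 31 − 19 = 12 days remain after December 19, 1897; 143 − 12 = 131 left.
January 1898 has 31 days: 131 − 31 = 100 left.
February 1898 has 28 days (1898 is not a leap year): 100 − 28 = 72 left.
March 1898 has 31 days: 72 − 31 = 41 left.
April 1898 has 30 days: 41 − 30 = 11 left.
11 days into May 1898 → May 11, 1898.

May 11, 1898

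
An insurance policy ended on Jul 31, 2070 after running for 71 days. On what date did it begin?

Counting back 71 days from July 31, 2070.
Going back 31 days from July 31, 2070 reaches the end of the previous month; 71 − 31 = 40 left.
June 2070 has 30 days: 40 − 30 = 10 left.
May 2070 has 31 days; 31 − 10 = 21 → May 21, 2070.

May 21, 2070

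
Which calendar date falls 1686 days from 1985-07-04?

February 14, 1990

Counting forward 1686 days from July 4, 1985.
July has 31 days, so 31 − 4 = 27 days remain after July 4, 1985; 1686 − 27 = 1659 left.
August 1985 has 31 days: 1659 − 31 = 1628 left.
September 1985 has 30 days: 1628 − 30 = 1598 left.
October 1985 has 31 days: 1598 − 31 = 1567 left.
November 1985 has 30 days: 1567 − 30 = 1537 left.
December 1985 has 31 days: 1537 − 31 = 1506 left.
January 1986 has 31 days: 1506 − 31 = 1475 left.
February 1986 has 28 days (1986 is not a leap year): 1475 − 28 = 1447 left.
March 1986 has 31 days: 1447 − 31 = 1416 left.
April 1986 has 30 days: 1416 − 30 = 1386 left.
May 1986 has 31 days: 1386 − 31 = 1355 left.
June 1986 has 30 days: 1355 − 30 = 1325 left.
July 1986 has 31 days: 1325 − 31 = 1294 left.
August 1986 has 31 days: 1294 − 31 = 1263 left.
September 1986 has 30 days: 1263 − 30 = 1233 left.
October 1986 has 31 days: 1233 − 31 = 1202 left.
November 1986 has 30 days: 1202 − 30 = 1172 left.
December 1986 has 31 days: 1172 − 31 = 1141 left.
January 1987 has 31 days: 1141 − 31 = 1110 left.
February 1987 has 28 days (1987 is not a leap year): 1110 − 28 = 1082 left.
March 1987 has 31 days: 1082 − 31 = 1051 left.
April 1987 has 30 days: 1051 − 30 = 1021 left.
May 1987 has 31 days: 1021 − 31 = 990 left.
June 1987 has 30 days: 990 − 30 = 960 left.
July 1987 has 31 days: 960 − 31 = 929 left.
August 1987 has 31 days: 929 − 31 = 898 left.
September 1987 has 30 days: 898 − 30 = 868 left.
October 1987 has 31 days: 868 − 31 = 837 left.
November 1987 has 30 days: 837 − 30 = 807 left.
December 1987 has 31 days: 807 − 31 = 776 left.
January 1988 has 31 days: 776 − 31 = 745 left.
February 1988 has 29 days (1988 is a leap year): 745 − 29 = 716 left.
March 1988 has 31 days: 716 − 31 = 685 left.
April 1988 has 30 days: 685 − 30 = 655 left.
May 1988 has 31 days: 655 − 31 = 624 left.
June 1988 has 30 days: 624 − 30 = 594 left.
July 1988 has 31 days: 594 − 31 = 563 left.
August 1988 has 31 days: 563 − 31 = 532 left.
September 1988 has 30 days: 532 − 30 = 502 left.
October 1988 has 31 days: 502 − 31 = 471 left.
November 1988 has 30 days: 471 − 30 = 441 left.
December 1988 has 31 days: 441 − 31 = 410 left.
January 1989 has 31 days: 410 − 31 = 379 left.
February 1989 has 28 days (1989 is not a leap year): 379 − 28 = 351 left.
March 1989 has 31 days: 351 − 31 = 320 left.
April 1989 has 30 days: 320 − 30 = 290 left.
May 1989 has 31 days: 290 − 31 = 259 left.
June 1989 has 30 days: 259 − 30 = 229 left.
July 1989 has 31 days: 229 − 31 = 198 left.
August 1989 has 31 days: 198 − 31 = 167 left.
September 1989 has 30 days: 167 − 30 = 137 left.
October 1989 has 31 days: 137 − 31 = 106 left.
November 1989 has 30 days: 106 − 30 = 76 left.
December 1989 has 31 days: 76 − 31 = 45 left.
January 1990 has 31 days: 45 − 31 = 14 left.
14 days into February 1990 → February 14, 1990.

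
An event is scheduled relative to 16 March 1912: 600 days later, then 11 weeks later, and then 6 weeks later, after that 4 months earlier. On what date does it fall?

Counting forward 600 days from March 16, 1912:
March has 31 days, so 31 − 16 = 15 days remain after March 16, 1912; 600 − 15 = 585 left.
April 1912 has 30 days: 585 − 30 = 555 left.
May 1912 has 31 days: 555 − 31 = 524 left.
June 1912 has 30 days: 524 − 30 = 494 left.
July 1912 has 31 days: 494 − 31 = 463 left.
August 1912 has 31 days: 463 − 31 = 432 left.
September 1912 has 30 days: 432 − 30 = 402 left.
October 1912 has 31 days: 402 − 31 = 371 left.
November 1912 has 30 days: 371 − 30 = 341 left.
December 1912 has 31 days: 341 − 31 = 310 left.
January 1913 has 31 days: 310 − 31 = 279 left.
February 1913 has 28 days (1913 is not a leap year): 279 − 28 = 251 left.
March 1913 has 31 days: 251 − 31 = 220 left.
April 1913 has 30 days: 220 − 30 = 190 left.
May 1913 has 31 days: 190 − 31 = 159 left.
June 1913 has 30 days: 159 − 30 = 129 left.
July 1913 has 31 days: 129 − 31 = 98 left.
August 1913 has 31 days: 98 − 31 = 67 left.
September 1913 has 30 days: 67 − 30 = 37 left.
October 1913 has 31 days: 37 − 31 = 6 left.
6 days into November 1913 → November 6, 1913.
Counting forward 11 weeks (= 77 days) from November 6, 1913:
November has 30 days, so 30 − 6 = 24 days remain after November 6, 1913; 77 − 24 = 53 left.
December 1913 has 31 days: 53 − 31 = 22 left.
22 days into January 1914 → January 22, 1914.
Counting forward 6 weeks (= 42 days) from January 22, 1914:
January has 31 days, so 31 − 22 = 9 days remain after January 22, 1914; 42 − 9 = 33 left.
February 1914 has 28 days (1914 is not a leap year): 33 − 28 = 5 left.
5 days into March 1914 → March 5, 1914.
Going back 4 months from March 5, 1914:
month 3 − 4 = -1, which is month 11 of year 1913 → November 1913.
Day 5 is valid in November, giving November 5, 1913.

November 5, 1913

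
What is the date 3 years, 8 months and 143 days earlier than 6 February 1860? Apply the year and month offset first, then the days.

January 15, 1856

Going back 3 years, 8 months and 143 days from February 6, 1860: first the month/year part, then the days.
-3 years → 1857; month 2 − 8 = -6, which is month 6 of year 1856 → June 1856.
Day 6 is valid in June, giving June 6, 1856.
Now subtract 143 days from June 6, 1856.
Going back 6 days from June 6, 1856 reaches the end of the previous month; 143 − 6 = 137 left.
May 1856 has 31 days: 137 − 31 = 106 left.
April 1856 has 30 days: 106 − 30 = 76 left.
March 1856 has 31 days: 76 − 31 = 45 left.
February 1856 has 29 days (1856 is a leap year): 45 − 29 = 16 left.
January 1856 has 31 days; 31 − 16 = 15 → January 15, 1856.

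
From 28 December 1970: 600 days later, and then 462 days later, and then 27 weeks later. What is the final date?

June 1, 1974

Adding 600 days from December 28, 1970:
December has 31 days, so 31 − 28 = 3 days remain after December 28, 1970; 600 − 3 = 597 left.
January 1971 has 31 days: 597 − 31 = 566 left.
February 1971 has 28 days (1971 is not a leap year): 566 − 28 = 538 left.
March 1971 has 31 days: 538 − 31 = 507 left.
April 1971 has 30 days: 507 − 30 = 477 left.
May 1971 has 31 days: 477 − 31 = 446 left.
June 1971 has 30 days: 446 − 30 = 416 left.
July 1971 has 31 days: 416 − 31 = 385 left.
August 1971 has 31 days: 385 − 31 = 354 left.
September 1971 has 30 days: 354 − 30 = 324 left.
October 1971 has 31 days: 324 − 31 = 293 left.
November 1971 has 30 days: 293 − 30 = 263 left.
December 1971 has 31 days: 263 − 31 = 232 left.
January 1972 has 31 days: 232 − 31 = 201 left.
February 1972 has 29 days (1972 is a leap year): 201 − 29 = 172 left.
March 1972 has 31 days: 172 − 31 = 141 left.
April 1972 has 30 days: 141 − 30 = 111 left.
May 1972 has 31 days: 111 − 31 = 80 left.
June 1972 has 30 days: 80 − 30 = 50 left.
July 1972 has 31 days: 50 − 31 = 19 left.
19 days into August 1972 → August 19, 1972.
Advancing 462 days from August 19, 1972:
August has 31 days, so 31 − 19 = 12 days remain after August 19, 1972; 462 − 12 = 450 left.
September 1972 has 30 days: 450 − 30 = 420 left.
October 1972 has 31 days: 420 − 31 = 389 left.
November 1972 has 30 days: 389 − 30 = 359 left.
December 1972 has 31 days: 359 − 31 = 328 left.
January 1973 has 31 days: 328 − 31 = 297 left.
February 1973 has 28 days (1973 is not a leap year): 297 − 28 = 269 left.
March 1973 has 31 days: 269 − 31 = 238 left.
April 1973 has 30 days: 238 − 30 = 208 left.
May 1973 has 31 days: 208 − 31 = 177 left.
June 1973 has 30 days: 177 − 30 = 147 left.
July 1973 has 31 days: 147 − 31 = 116 left.
August 1973 has 31 days: 116 − 31 = 85 left.
September 1973 has 30 days: 85 − 30 = 55 left.
October 1973 has 31 days: 55 − 31 = 24 left.
24 days into November 1973 → November 24, 1973.
Adding 27 weeks (= 189 days) from November 24, 1973:
November has 30 days, so 30 − 24 = 6 days remain after November 24, 1973; 189 − 6 = 183 left.
December 1973 has 31 days: 183 − 31 = 152 left.
January 1974 has 31 days: 152 − 31 = 121 left.
February 1974 has 28 days (1974 is not a leap year): 121 − 28 = 93 left.
March 1974 has 31 days: 93 − 31 = 62 left.
April 1974 has 30 days: 62 − 30 = 32 left.
May 1974 has 31 days: 32 − 31 = 1 left.
1 day into June 1974 → June 1, 1974.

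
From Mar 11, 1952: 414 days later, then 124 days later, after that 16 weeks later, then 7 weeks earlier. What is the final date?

November 2, 1953

Adding 414 days from March 11, 1952:
March has 31 days, so 31 − 11 = 20 days remain after March 11, 1952; 414 − 20 = 394 left.
April 1952 has 30 days: 394 − 30 = 364 left.
May 1952 has 31 days: 364 − 31 = 333 left.
June 1952 has 30 days: 333 − 30 = 303 left.
July 1952 has 31 days: 303 − 31 = 272 left.
August 1952 has 31 days: 272 − 31 = 241 left.
September 1952 has 30 days: 241 − 30 = 211 left.
October 1952 has 31 days: 211 − 31 = 180 left.
November 1952 has 30 days: 180 − 30 = 150 left.
December 1952 has 31 days: 150 − 31 = 119 left.
January 1953 has 31 days: 119 − 31 = 88 left.
February 1953 has 28 days (1953 is not a leap year): 88 − 28 = 60 left.
March 1953 has 31 days: 60 − 31 = 29 left.
29 days into April 1953 → April 29, 1953.
Adding 124 days from April 29, 1953:
April has 30 days, so 30 − 29 = 1 day remains after April 29, 1953; 124 − 1 = 123 left.
May 1953 has 31 days: 123 − 31 = 92 left.
June 1953 has 30 days: 92 − 30 = 62 left.
July 1953 has 31 days: 62 − 31 = 31 left.
31 days into August 1953 → August 31, 1953.
Counting forward 16 weeks (= 112 days) from August 31, 1953:
August has 31 days, so 31 − 31 = 0 days remain after August 31, 1953; 112 − 0 = 112 left.
September 1953 has 30 days: 112 − 30 = 82 left.
October 1953 has 31 days: 82 − 31 = 51 left.
November 1953 has 30 days: 51 − 30 = 21 left.
21 days into December 1953 → December 21, 1953.
Going back 7 weeks (= 49 days) from December 21, 1953:
Going back 21 days from December 21, 1953 reaches the end of the previous month; 49 − 21 = 28 left.
November 1953 has 30 days; 30 − 28 = 2 → November 2, 1953.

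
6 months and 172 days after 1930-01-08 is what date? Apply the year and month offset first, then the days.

December 27, 1930

Advancing 6 months and 172 days from January 8, 1930: first the month/year part, then the days.
month 1 + 6 = 7 → July 1930.
Day 8 is valid in July, giving July 8, 1930.
Now add 172 days from July 8, 1930.
July has 31 days, so 31 − 8 = 23 days remain after July 8, 1930; 172 − 23 = 149 left.
August 1930 has 31 days: 149 − 31 = 118 left.
September 1930 has 30 days: 118 − 30 = 88 left.
October 1930 has 31 days: 88 − 31 = 57 left.
November 1930 has 30 days: 57 − 30 = 27 left.
27 days into December 1930 → December 27, 1930.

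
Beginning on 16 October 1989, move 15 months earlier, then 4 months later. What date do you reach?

Counting back 15 months from October 16, 1989:
month 10 − 15 = -5, which is month 7 of year 1988 → July 1988.
Day 16 is valid in July, giving July 16, 1988.
Counting forward 4 months from July 16, 1988:
month 7 + 4 = 11 → November 1988.
Day 16 is valid in November, giving November 16, 1988.

November 16, 1988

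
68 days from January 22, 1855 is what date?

March 31, 1855

Counting forward 68 days from January 22, 1855.
January has 31 days, so 31 − 22 = 9 days remain after January 22, 1855; 68 − 9 = 59 left.
February 1855 has 28 days (1855 is not a leap year): 59 − 28 = 31 left.
31 days into March 1855 → March 31, 1855.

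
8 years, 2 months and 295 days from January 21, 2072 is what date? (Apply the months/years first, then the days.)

Counting forward 8 years, 2 months and 295 days from January 21, 2072: first the month/year part, then the days.
+8 years → 2080; month 1 + 2 = 3 → March 2080.
Day 21 is valid in March, giving March 21, 2080.
Now add 295 days from March 21, 2080.
March has 31 days, so 31 − 21 = 10 days remain after March 21, 2080; 295 − 10 = 285 left.
April 2080 has 30 days: 285 − 30 = 255 left.
May 2080 has 31 days: 255 − 31 = 224 left.
June 2080 has 30 days: 224 − 30 = 194 left.
July 2080 has 31 days: 194 − 31 = 163 left.
August 2080 has 31 days: 163 − 31 = 132 left.
September 2080 has 30 days: 132 − 30 = 102 left.
October 2080 has 31 days: 102 − 31 = 71 left.
November 2080 has 30 days: 71 − 30 = 41 left.
December 2080 has 31 days: 41 − 31 = 10 left.
10 days into January 2081 → January 10, 2081.

January 10, 2081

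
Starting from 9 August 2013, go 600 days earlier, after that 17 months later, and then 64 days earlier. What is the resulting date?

Subtracting 600 days from August 9, 2013:
Going back 9 days from August 9, 2013 reaches the end of the previous month; 600 − 9 = 591 left.
July 2013 has 31 days: 591 − 31 = 560 left.
June 2013 has 30 days: 560 − 30 = 530 left.
May 2013 has 31 days: 530 − 31 = 499 left.
April 2013 has 30 days: 499 − 30 = 469 left.
March 2013 has 31 days: 469 − 31 = 438 left.
February 2013 has 28 days (2013 is not a leap year): 438 − 28 = 410 left.
January 2013 has 31 days: 410 − 31 = 379 left.
December 2012 has 31 days: 379 − 31 = 348 left.
November 2012 has 30 days: 348 − 30 = 318 left.
October 2012 has 31 days: 318 − 31 = 287 left.
September 2012 has 30 days: 287 − 30 = 257 left.
August 2012 has 31 days: 257 − 31 = 226 left.
July 2012 has 31 days: 226 − 31 = 195 left.
June 2012 has 30 days: 195 − 30 = 165 left.
May 2012 has 31 days: 165 − 31 = 134 left.
April 2012 has 30 days: 134 − 30 = 104 left.
March 2012 has 31 days: 104 − 31 = 73 left.
February 2012 has 29 days (2012 is a leap year): 73 − 29 = 44 left.
January 2012 has 31 days: 44 − 31 = 13 left.
December 2011 has 31 days; 31 − 13 = 18 → December 18, 2011.
Adding 17 months from December 18, 2011:
month 12 + 17 = 29, which is month 5 of year 2013 → May 2013.
Day 18 is valid in May, giving May 18, 2013.
Counting back 64 days from May 18, 2013:
Going back 18 days from May 18, 2013 reaches the end of the previous month; 64 − 18 = 46 left.
April 2013 has 30 days: 46 − 30 = 16 left.
March 2013 has 31 days; 31 − 16 = 15 → March 15, 2013.

March 15, 2013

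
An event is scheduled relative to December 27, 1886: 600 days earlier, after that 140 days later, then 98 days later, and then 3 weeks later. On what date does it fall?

Counting back 600 days from December 27, 1886:
Going back 27 days from December 27, 1886 reaches the end of the previous month; 600 − 27 = 573 left.
November 1886 has 30 days: 573 − 30 = 543 left.
October 1886 has 31 days: 543 − 31 = 512 left.
September 1886 has 30 days: 512 − 30 = 482 left.
August 1886 has 31 days: 482 − 31 = 451 left.
July 1886 has 31 days: 451 − 31 = 420 left.
June 1886 has 30 days: 420 − 30 = 390 left.
May 1886 has 31 days: 390 − 31 = 359 left.
April 1886 has 30 days: 359 − 30 = 329 left.
March 1886 has 31 days: 329 − 31 = 298 left.
February 1886 has 28 days (1886 is not a leap year): 298 − 28 = 270 left.
January 1886 has 31 days: 270 − 31 = 239 left.
December 1885 has 31 days: 239 − 31 = 208 left.
November 1885 has 30 days: 208 − 30 = 178 left.
October 1885 has 31 days: 178 − 31 = 147 left.
September 1885 has 30 days: 147 − 30 = 117 left.
August 1885 has 31 days: 117 − 31 = 86 left.
July 1885 has 31 days: 86 − 31 = 55 left.
June 1885 has 30 days: 55 − 30 = 25 left.
May 1885 has 31 days; 31 − 25 = 6 → May 6, 1885.
Advancing 140 days from May 6, 1885:
May has 31 days, so 31 − 6 = 25 days remain after May 6, 1885; 140 − 25 = 115 left.
June 1885 has 30 days: 115 − 30 = 85 left.
July 1885 has 31 days: 85 − 31 = 54 left.
August 1885 has 31 days: 54 − 31 = 23 left.
23 days into September 1885 → September 23, 1885.
Adding 98 days from September 23, 1885:
September has 30 days, so 30 − 23 = 7 days remain after September 23, 1885; 98 − 7 = 91 left.
October 1885 has 31 days: 91 − 31 = 60 left.
November 1885 has 30 days: 60 − 30 = 30 left.
30 days into December 1885 → December 30, 1885.
Adding 3 weeks (= 21 days) from December 30, 1885:
December has 31 days, so 31 − 30 = 1 day remains after December 30, 1885; 21 − 1 = 20 left.
20 days into January 1886 → January 20, 1886.

January 20, 1886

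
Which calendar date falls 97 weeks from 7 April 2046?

Counting forward 97 weeks = 679 days from April 7, 2046.
April has 30 days, so 30 − 7 = 23 days remain after April 7, 2046; 679 − 23 = 656 left.
May 2046 has 31 days: 656 − 31 = 625 left.
June 2046 has 30 days: 625 − 30 = 595 left.
July 2046 has 31 days: 595 − 31 = 564 left.
August 2046 has 31 days: 564 − 31 = 533 left.
September 2046 has 30 days: 533 − 30 = 503 left.
October 2046 has 31 days: 503 − 31 = 472 left.
November 2046 has 30 days: 472 − 30 = 442 left.
December 2046 has 31 days: 442 − 31 = 411 left.
January 2047 has 31 days: 411 − 31 = 380 left.
February 2047 has 28 days (2047 is not a leap year): 380 − 28 = 352 left.
March 2047 has 31 days: 352 − 31 = 321 left.
April 2047 has 30 days: 321 − 30 = 291 left.
May 2047 has 31 days: 291 − 31 = 260 left.
June 2047 has 30 days: 260 − 30 = 230 left.
July 2047 has 31 days: 230 − 31 = 199 left.
August 2047 has 31 days: 199 − 31 = 168 left.
September 2047 has 30 days: 168 − 30 = 138 left.
October 2047 has 31 days: 138 − 31 = 107 left.
November 2047 has 30 days: 107 − 30 = 77 left.
December 2047 has 31 days: 77 − 31 = 46 left.
January 2048 has 31 days: 46 − 31 = 15 left.
15 days into February 2048 → February 15, 2048.

February 15, 2048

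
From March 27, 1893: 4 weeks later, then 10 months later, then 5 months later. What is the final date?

July 24, 1894

Counting forward 4 weeks (= 28 days) from March 27, 1893:
March has 31 days, so 31 − 27 = 4 days remain after March 27, 1893; 28 − 4 = 24 left.
24 days into April 1893 → April 24, 1893.
Adding 10 months from April 24, 1893:
month 4 + 10 = 14, which is month 2 of year 1894 → February 1894.
Day 24 is valid in February, giving February 24, 1894.
Counting forward 5 months from February 24, 1894:
month 2 + 5 = 7 → July 1894.
Day 24 is valid in July, giving July 24, 1894.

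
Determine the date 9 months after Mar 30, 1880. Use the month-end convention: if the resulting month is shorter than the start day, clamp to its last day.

Advancing 9 months from March 30, 1880.
month 3 + 9 = 12 → December 1880.
Day 30 is valid in December, giving December 30, 1880.

December 30, 1880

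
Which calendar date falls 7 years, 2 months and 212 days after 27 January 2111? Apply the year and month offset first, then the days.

October 25, 2118

Adding 7 years, 2 months and 212 days from January 27, 2111: first the month/year part, then the days.
+7 years → 2118; month 1 + 2 = 3 → March 2118.
Day 27 is valid in March, giving March 27, 2118.
Now add 212 days from March 27, 2118.
March has 31 days, so 31 − 27 = 4 days remain after March 27, 2118; 212 − 4 = 208 left.
April 2118 has 30 days: 208 − 30 = 178 left.
May 2118 has 31 days: 178 − 31 = 147 left.
June 2118 has 30 days: 147 − 30 = 117 left.
July 2118 has 31 days: 117 − 31 = 86 left.
August 2118 has 31 days: 86 − 31 = 55 left.
September 2118 has 30 days: 55 − 30 = 25 left.
25 days into October 2118 → October 25, 2118.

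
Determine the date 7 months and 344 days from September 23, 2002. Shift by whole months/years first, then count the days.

Counting forward 7 months and 344 days from September 23, 2002: first the month/year part, then the days.
month 9 + 7 = 16, which is month 4 of year 2003 → April 2003.
Day 23 is valid in April, giving April 23, 2003.
Now add 344 days from April 23, 2003.
April has 30 days, so 30 − 23 = 7 days remain after April 23, 2003; 344 − 7 = 337 left.
May 2003 has 31 days: 337 − 31 = 306 left.
June 2003 has 30 days: 306 − 30 = 276 left.
July 2003 has 31 days: 276 − 31 = 245 left.
August 2003 has 31 days: 245 − 31 = 214 left.
September 2003 has 30 days: 214 − 30 = 184 left.
October 2003 has 31 days: 184 − 31 = 153 left.
November 2003 has 30 days: 153 − 30 = 123 left.
December 2003 has 31 days: 123 − 31 = 92 left.
January 2004 has 31 days: 92 − 31 = 61 left.
February 2004 has 29 days (2004 is a leap year): 61 − 29 = 32 left.
March 2004 has 31 days: 32 − 31 = 1 left.
1 day into April 2004 → April 1, 2004.

April 1, 2004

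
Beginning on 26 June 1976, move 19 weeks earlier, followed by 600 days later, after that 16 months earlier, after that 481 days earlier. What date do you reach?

February 11, 1975

Subtracting 19 weeks (= 133 days) from June 26, 1976:
Going back 26 days from June 26, 1976 reaches the end of the previous month; 133 − 26 = 107 left.
May 1976 has 31 days: 107 − 31 = 76 left.
April 1976 has 30 days: 76 − 30 = 46 left.
March 1976 has 31 days: 46 − 31 = 15 left.
February 1976 has 29 days; 29 − 15 = 14 → February 14, 1976.
Advancing 600 days from February 14, 1976:
February has 29 days, so 29 − 14 = 15 days remain after February 14, 1976; 600 − 15 = 585 left.
March 1976 has 31 days: 585 − 31 = 554 left.
April 1976 has 30 days: 554 − 30 = 524 left.
May 1976 has 31 days: 524 − 31 = 493 left.
June 1976 has 30 days: 493 − 30 = 463 left.
July 1976 has 31 days: 463 − 31 = 432 left.
August 1976 has 31 days: 432 − 31 = 401 left.
September 1976 has 30 days: 401 − 30 = 371 left.
October 1976 has 31 days: 371 − 31 = 340 left.
November 1976 has 30 days: 340 − 30 = 310 left.
December 1976 has 31 days: 310 − 31 = 279 left.
January 1977 has 31 days: 279 − 31 = 248 left.
February 1977 has 28 days (1977 is not a leap year): 248 − 28 = 220 left.
March 1977 has 31 days: 220 − 31 = 189 left.
April 1977 has 30 days: 189 − 30 = 159 left.
May 1977 has 31 days: 159 − 31 = 128 left.
June 1977 has 30 days: 128 − 30 = 98 left.
July 1977 has 31 days: 98 − 31 = 67 left.
August 1977 has 31 days: 67 − 31 = 36 left.
September 1977 has 30 days: 36 − 30 = 6 left.
6 days into October 1977 → October 6, 1977.
Subtracting 16 months from October 6, 1977:
month 10 − 16 = -6, which is month 6 of year 1976 → June 1976.
Day 6 is valid in June, giving June 6, 1976.
Subtracting 481 days from June 6, 1976:
Going back 6 days from June 6, 1976 reaches the end of the previous month; 481 − 6 = 475 left.
May 1976 has 31 days: 475 − 31 = 444 left.
April 1976 has 30 days: 444 − 30 = 414 left.
March 1976 has 31 days: 414 − 31 = 383 left.
February 1976 has 29 days (1976 is a leap year): 383 − 29 = 354 left.
January 1976 has 31 days: 354 − 31 = 323 left.
December 1975 has 31 days: 323 − 31 = 292 left.
November 1975 has 30 days: 292 − 30 = 262 left.
October 1975 has 31 days: 262 − 31 = 231 left.
September 1975 has 30 days: 231 − 30 = 201 left.
August 1975 has 31 days: 201 − 31 = 170 left.
July 1975 has 31 days: 170 − 31 = 139 left.
June 1975 has 30 days: 139 − 30 = 109 left.
May 1975 has 31 days: 109 − 31 = 78 left.
April 1975 has 30 days: 78 − 30 = 48 left.
March 1975 has 31 days: 48 − 31 = 17 left.
February 1975 has 28 days; 28 − 17 = 11 → February 11, 1975.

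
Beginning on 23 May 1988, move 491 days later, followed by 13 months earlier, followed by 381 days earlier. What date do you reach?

August 11, 1987

Advancing 491 days from May 23, 1988:
May has 31 days, so 31 − 23 = 8 days remain after May 23, 1988; 491 − 8 = 483 left.
June 1988 has 30 days: 483 − 30 = 453 left.
July 1988 has 31 days: 453 − 31 = 422 left.
August 1988 has 31 days: 422 − 31 = 391 left.
September 1988 has 30 days: 391 − 30 = 361 left.
October 1988 has 31 days: 361 − 31 = 330 left.
November 1988 has 30 days: 330 − 30 = 300 left.
December 1988 has 31 days: 300 − 31 = 269 left.
January 1989 has 31 days: 269 − 31 = 238 left.
February 1989 has 28 days (1989 is not a leap year): 238 − 28 = 210 left.
March 1989 has 31 days: 210 − 31 = 179 left.
April 1989 has 30 days: 179 − 30 = 149 left.
May 1989 has 31 days: 149 − 31 = 118 left.
June 1989 has 30 days: 118 − 30 = 88 left.
July 1989 has 31 days: 88 − 31 = 57 left.
August 1989 has 31 days: 57 − 31 = 26 left.
26 days into September 1989 → September 26, 1989.
Counting back 13 months from September 26, 1989:
month 9 − 13 = -4, which is month 8 of year 1988 → August 1988.
Day 26 is valid in August, giving August 26, 1988.
Subtracting 381 days from August 26, 1988:
Going back 26 days from August 26, 1988 reaches the end of the previous month; 381 − 26 = 355 left.
July 1988 has 31 days: 355 − 31 = 324 left.
June 1988 has 30 days: 324 − 30 = 294 left.
May 1988 has 31 days: 294 − 31 = 263 left.
April 1988 has 30 days: 263 − 30 = 233 left.
March 1988 has 31 days: 233 − 31 = 202 left.
February 1988 has 29 days (1988 is a leap year): 202 − 29 = 173 left.
January 1988 has 31 days: 173 − 31 = 142 left.
December 1987 has 31 days: 142 − 31 = 111 left.
November 1987 has 30 days: 111 − 30 = 81 left.
October 1987 has 31 days: 81 − 31 = 50 left.
September 1987 has 30 days: 50 − 30 = 20 left.
August 1987 has 31 days; 31 − 20 = 11 → August 11, 1987.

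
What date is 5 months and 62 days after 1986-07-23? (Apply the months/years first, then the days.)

Adding 5 months and 62 days from July 23, 1986: first the month/year part, then the days.
month 7 + 5 = 12 → December 1986.
Day 23 is valid in December, giving December 23, 1986.
Now add 62 days from December 23, 1986.
December has 31 days, so 31 − 23 = 8 days remain after December 23, 1986; 62 − 8 = 54 left.
January 1987 has 31 days: 54 − 31 = 23 left.
23 days into February 1987 → February 23, 1987.

February 23, 1987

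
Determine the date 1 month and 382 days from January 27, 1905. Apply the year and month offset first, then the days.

March 16, 1906

Counting forward 1 month and 382 days from January 27, 1905: first the month/year part, then the days.
month 1 + 1 = 2 → February 1905.
Day 27 is valid in February, giving February 27, 1905.
Now add 382 days from February 27, 1905.
February has 28 days, so 28 − 27 = 1 day remains after February 27, 1905; 382 − 1 = 381 left.
March 1905 has 31 days: 381 − 31 = 350 left.
April 1905 has 30 days: 350 − 30 = 320 left.
May 1905 has 31 days: 320 − 31 = 289 left.
June 1905 has 30 days: 289 − 30 = 259 left.
July 1905 has 31 days: 259 − 31 = 228 left.
August 1905 has 31 days: 228 − 31 = 197 left.
September 1905 has 30 days: 197 − 30 = 167 left.
October 1905 has 31 days: 167 − 31 = 136 left.
November 1905 has 30 days: 136 − 30 = 106 left.
December 1905 has 31 days: 106 − 31 = 75 left.
January 1906 has 31 days: 75 − 31 = 44 left.
February 1906 has 28 days (1906 is not a leap year): 44 − 28 = 16 left.
16 days into March 1906 → March 16, 1906.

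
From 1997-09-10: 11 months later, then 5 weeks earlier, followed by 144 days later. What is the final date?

November 27, 1998

Counting forward 11 months from September 10, 1997:
month 9 + 11 = 20, which is month 8 of year 1998 → August 1998.
Day 10 is valid in August, giving August 10, 1998.
Counting back 5 weeks (= 35 days) from August 10, 1998:
Going back 10 days from August 10, 1998 reaches the end of the previous month; 35 − 10 = 25 left.
July 1998 has 31 days; 31 − 25 = 6 → July 6, 1998.
Advancing 144 days from July 6, 1998:
July has 31 days, so 31 − 6 = 25 days remain after July 6, 1998; 144 − 25 = 119 left.
August 1998 has 31 days: 119 − 31 = 88 left.
September 1998 has 30 days: 88 − 30 = 58 left.
October 1998 has 31 days: 58 − 31 = 27 left.
27 days into November 1998 → November 27, 1998.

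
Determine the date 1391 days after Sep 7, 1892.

June 29, 1896

Adding 1391 days from September 7, 1892.
September has 30 days, so 30 − 7 = 23 days remain after September 7, 1892; 1391 − 23 = 1368 left.
October 1892 has 31 days: 1368 − 31 = 1337 left.
November 1892 has 30 days: 1337 − 30 = 1307 left.
December 1892 has 31 days: 1307 − 31 = 1276 left.
January 1893 has 31 days: 1276 − 31 = 1245 left.
February 1893 has 28 days (1893 is not a leap year): 1245 − 28 = 1217 left.
March 1893 has 31 days: 1217 − 31 = 1186 left.
April 1893 has 30 days: 1186 − 30 = 1156 left.
May 1893 has 31 days: 1156 − 31 = 1125 left.
June 1893 has 30 days: 1125 − 30 = 1095 left.
July 1893 has 31 days: 1095 − 31 = 1064 left.
August 1893 has 31 days: 1064 − 31 = 1033 left.
September 1893 has 30 days: 1033 − 30 = 1003 left.
October 1893 has 31 days: 1003 − 31 = 972 left.
November 1893 has 30 days: 972 − 30 = 942 left.
December 1893 has 31 days: 942 − 31 = 911 left.
January 1894 has 31 days: 911 − 31 = 880 left.
February 1894 has 28 days (1894 is not a leap year): 880 − 28 = 852 left.
March 1894 has 31 days: 852 − 31 = 821 left.
April 1894 has 30 days: 821 − 30 = 791 left.
May 1894 has 31 days: 791 − 31 = 760 left.
June 1894 has 30 days: 760 − 30 = 730 left.
July 1894 has 31 days: 730 − 31 = 699 left.
August 1894 has 31 days: 699 − 31 = 668 left.
September 1894 has 30 days: 668 − 30 = 638 left.
October 1894 has 31 days: 638 − 31 = 607 left.
November 1894 has 30 days: 607 − 30 = 577 left.
December 1894 has 31 days: 577 − 31 = 546 left.
January 1895 has 31 days: 546 − 31 = 515 left.
February 1895 has 28 days (1895 is not a leap year): 515 − 28 = 487 left.
March 1895 has 31 days: 487 − 31 = 456 left.
April 1895 has 30 days: 456 − 30 = 426 left.
May 1895 has 31 days: 426 − 31 = 395 left.
June 1895 has 30 days: 395 − 30 = 365 left.
July 1895 has 31 days: 365 − 31 = 334 left.
August 1895 has 31 days: 334 − 31 = 303 left.
September 1895 has 30 days: 303 − 30 = 273 left.
October 1895 has 31 days: 273 − 31 = 242 left.
November 1895 has 30 days: 242 − 30 = 212 left.
December 1895 has 31 days: 212 − 31 = 181 left.
January 1896 has 31 days: 181 − 31 = 150 left.
February 1896 has 29 days (1896 is a leap year): 150 − 29 = 121 left.
March 1896 has 31 days: 121 − 31 = 90 left.
April 1896 has 30 days: 90 − 30 = 60 left.
May 1896 has 31 days: 60 − 31 = 29 left.
29 days into June 1896 → June 29, 1896.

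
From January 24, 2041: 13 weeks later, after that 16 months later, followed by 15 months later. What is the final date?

Advancing 13 weeks (= 91 days) from January 24, 2041:
January has 31 days, so 31 − 24 = 7 days remain after January 24, 2041; 91 − 7 = 84 left.
February 2041 has 28 days (2041 is not a leap year): 84 − 28 = 56 left.
March 2041 has 31 days: 56 − 31 = 25 left.
25 days into April 2041 → April 25, 2041.
Adding 16 months from April 25, 2041:
month 4 + 16 = 20, which is month 8 of year 2042 → August 2042.
Day 25 is valid in August, giving August 25, 2042.
Adding 15 months from August 25, 2042:
month 8 + 15 = 23, which is month 11 of year 2043 → November 2043.
Day 25 is valid in November, giving November 25, 2043.

November 25, 2043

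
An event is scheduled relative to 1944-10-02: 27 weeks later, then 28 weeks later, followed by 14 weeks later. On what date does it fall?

January 28, 1946

Counting forward 27 weeks (= 189 days) from October 2, 1944:
October has 31 days, so 31 − 2 = 29 days remain after October 2, 1944; 189 − 29 = 160 left.
November 1944 has 30 days: 160 − 30 = 130 left.
December 1944 has 31 days: 130 − 31 = 99 left.
January 1945 has 31 days: 99 − 31 = 68 left.
February 1945 has 28 days (1945 is not a leap year): 68 − 28 = 40 left.
March 1945 has 31 days: 40 − 31 = 9 left.
9 days into April 1945 → April 9, 1945.
Counting forward 28 weeks (= 196 days) from April 9, 1945:
April has 30 days, so 30 − 9 = 21 days remain after April 9, 1945; 196 − 21 = 175 left.
May 1945 has 31 days: 175 − 31 = 144 left.
June 1945 has 30 days: 144 − 30 = 114 left.
July 1945 has 31 days: 114 − 31 = 83 left.
August 1945 has 31 days: 83 − 31 = 52 left.
September 1945 has 30 days: 52 − 30 = 22 left.
22 days into October 1945 → October 22, 1945.
Adding 14 weeks (= 98 days) from October 22, 1945:
October has 31 days, so 31 − 22 = 9 days remain after October 22, 1945; 98 − 9 = 89 left.
November 1945 has 30 days: 89 − 30 = 59 left.
December 1945 has 31 days: 59 − 31 = 28 left.
28 days into January 1946 → January 28, 1946.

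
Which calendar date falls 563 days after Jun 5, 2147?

Adding 563 days from June 5, 2147.
June has 30 days, so 30 − 5 = 25 days remain after June 5, 2147; 563 − 25 = 538 left.
July 2147 has 31 days: 538 − 31 = 507 left.
August 2147 has 31 days: 507 − 31 = 476 left.
September 2147 has 30 days: 476 − 30 = 446 left.
October 2147 has 31 days: 446 − 31 = 415 left.
November 2147 has 30 days: 415 − 30 = 385 left.
December 2147 has 31 days: 385 − 31 = 354 left.
January 2148 has 31 days: 354 − 31 = 323 left.
February 2148 has 29 days (2148 is a leap year): 323 − 29 = 294 left.
March 2148 has 31 days: 294 − 31 = 263 left.
April 2148 has 30 days: 263 − 30 = 233 left.
May 2148 has 31 days: 233 − 31 = 202 left.
June 2148 has 30 days: 202 − 30 = 172 left.
July 2148 has 31 days: 172 − 31 = 141 left.
August 2148 has 31 days: 141 − 31 = 110 left.
September 2148 has 30 days: 110 − 30 = 80 left.
October 2148 has 31 days: 80 − 31 = 49 left.
November 2148 has 30 days: 49 − 30 = 19 left.
19 days into December 2148 → December 19, 2148.

December 19, 2148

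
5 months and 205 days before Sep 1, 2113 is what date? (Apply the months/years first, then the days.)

September 8, 2112

Counting back 5 months and 205 days from September 1, 2113: first the month/year part, then the days.
month 9 − 5 = 4 → April 2113.
Day 1 is valid in April, giving April 1, 2113.
Now subtract 205 days from April 1, 2113.
Going back 1 day from April 1, 2113 reaches the end of the previous month; 205 − 1 = 204 left.
March 2113 has 31 days: 204 − 31 = 173 left.
February 2113 has 28 days (2113 is not a leap year): 173 − 28 = 145 left.
January 2113 has 31 days: 145 − 31 = 114 left.
December 2112 has 31 days: 114 − 31 = 83 left.
November 2112 has 30 days: 83 − 30 = 53 left.
October 2112 has 31 days: 53 − 31 = 22 left.
September 2112 has 30 days; 30 − 22 = 8 → September 8, 2112.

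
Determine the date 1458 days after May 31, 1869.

Adding 1458 days from May 31, 1869.
May has 31 days, so 31 − 31 = 0 days remain after May 31, 1869; 1458 − 0 = 1458 left.
June 1869 has 30 days: 1458 − 30 = 1428 left.
July 1869 has 31 days: 1428 − 31 = 1397 left.
August 1869 has 31 days: 1397 − 31 = 1366 left.
September 1869 has 30 days: 1366 − 30 = 1336 left.
October 1869 has 31 days: 1336 − 31 = 1305 left.
November 1869 has 30 days: 1305 − 30 = 1275 left.
December 1869 has 31 days: 1275 − 31 = 1244 left.
January 1870 has 31 days: 1244 − 31 = 1213 left.
February 1870 has 28 days (1870 is not a leap year): 1213 − 28 = 1185 left.
March 1870 has 31 days: 1185 − 31 = 1154 left.
April 1870 has 30 days: 1154 − 30 = 1124 left.
May 1870 has 31 days: 1124 − 31 = 1093 left.
June 1870 has 30 days: 1093 − 30 = 1063 left.
July 1870 has 31 days: 1063 − 31 = 1032 left.
August 1870 has 31 days: 1032 − 31 = 1001 left.
September 1870 has 30 days: 1001 − 30 = 971 left.
October 1870 has 31 days: 971 − 31 = 940 left.
November 1870 has 30 days: 940 − 30 = 910 left.
December 1870 has 31 days: 910 − 31 = 879 left.
January 1871 has 31 days: 879 − 31 = 848 left.
February 1871 has 28 days (1871 is not a leap year): 848 − 28 = 820 left.
March 1871 has 31 days: 820 − 31 = 789 left.
April 1871 has 30 days: 789 − 30 = 759 left.
May 1871 has 31 days: 759 − 31 = 728 left.
June 1871 has 30 days: 728 − 30 = 698 left.
July 1871 has 31 days: 698 − 31 = 667 left.
August 1871 has 31 days: 667 − 31 = 636 left.
September 1871 has 30 days: 636 − 30 = 606 left.
October 1871 has 31 days: 606 − 31 = 575 left.
November 1871 has 30 days: 575 − 30 = 545 left.
December 1871 has 31 days: 545 − 31 = 514 left.
January 1872 has 31 days: 514 − 31 = 483 left.
February 1872 has 29 days (1872 is a leap year): 483 − 29 = 454 left.
March 1872 has 31 days: 454 − 31 = 423 left.
April 1872 has 30 days: 423 − 30 = 393 left.
May 1872 has 31 days: 393 − 31 = 362 left.
June 1872 has 30 days: 362 − 30 = 332 left.
July 1872 has 31 days: 332 − 31 = 301 left.
August 1872 has 31 days: 301 − 31 = 270 left.
September 1872 has 30 days: 270 − 30 = 240 left.
October 1872 has 31 days: 240 − 31 = 209 left.
November 1872 has 30 days: 209 − 30 = 179 left.
December 1872 has 31 days: 179 − 31 = 148 left.
January 1873 has 31 days: 148 − 31 = 117 left.
February 1873 has 28 days (1873 is not a leap year): 117 − 28 = 89 left.
March 1873 has 31 days: 89 − 31 = 58 left.
April 1873 has 30 days: 58 − 30 = 28 left.
28 days into May 1873 → May 28, 1873.

May 28, 1873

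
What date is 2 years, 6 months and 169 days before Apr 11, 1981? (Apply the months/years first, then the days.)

April 25, 1978

Counting back 2 years, 6 months and 169 days from April 11, 1981: first the month/year part, then the days.
-2 years → 1979; month 4 − 6 = -2, which is month 10 of year 1978 → October 1978.
Day 11 is valid in October, giving October 11, 1978.
Now subtract 169 days from October 11, 1978.
Going back 11 days from October 11, 1978 reaches the end of the previous month; 169 − 11 = 158 left.
September 1978 has 30 days: 158 − 30 = 128 left.
August 1978 has 31 days: 128 − 31 = 97 left.
July 1978 has 31 days: 97 − 31 = 66 left.
June 1978 has 30 days: 66 − 30 = 36 left.
May 1978 has 31 days: 36 − 31 = 5 left.
April 1978 has 30 days; 30 − 5 = 25 → April 25, 1978.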